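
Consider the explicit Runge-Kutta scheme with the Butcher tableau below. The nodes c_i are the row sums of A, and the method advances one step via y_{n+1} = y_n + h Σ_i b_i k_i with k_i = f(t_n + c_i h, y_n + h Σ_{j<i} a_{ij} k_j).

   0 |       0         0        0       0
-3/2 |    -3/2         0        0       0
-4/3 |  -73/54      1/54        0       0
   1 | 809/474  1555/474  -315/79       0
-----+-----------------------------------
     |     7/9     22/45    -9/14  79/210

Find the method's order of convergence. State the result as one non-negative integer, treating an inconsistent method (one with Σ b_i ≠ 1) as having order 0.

4

b = (7/9, 22/45, -9/14, 79/210)
c = (0, -3/2, -4/3, 1)
Ac = (0, 0, -1/36, 125/316)
Σ b_i: 7/9·1 + 22/45·1 + (-9/14)·1 + 79/210·1 = 1 ✓
b·c: 22/45·(-3/2) + (-9/14)·(-4/3) + 79/210·1 = 1/2 ✓
b·c²: 22/45·9/4 + (-9/14)·16/9 + 79/210·1 = 1/3 ✓
b·Ac: (-9/14)·(-1/36) + 79/210·125/316 = 1/6 ✓
b·c³: 22/45·(-27/8) + (-9/14)·(-64/27) + 79/210·1 = 1/4 ✓
b·(c∘Ac): (-9/14)·1/27 + 79/210·125/316 = 1/8 ✓
b·Ac²: (-9/14)·1/24 + 79/210·185/632 = 1/12 ✓
b·A²c: 79/210·35/316 = 1/24 ✓; 4 stages ⇒ order 4.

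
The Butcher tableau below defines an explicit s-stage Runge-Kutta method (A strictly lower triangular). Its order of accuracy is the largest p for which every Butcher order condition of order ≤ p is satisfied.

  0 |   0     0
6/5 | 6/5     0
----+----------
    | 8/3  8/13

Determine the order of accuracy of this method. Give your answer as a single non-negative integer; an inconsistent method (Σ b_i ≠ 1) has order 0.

b = (8/3, 8/13)
c = (0, 6/5)
Σ b_i: 8/3·1 + 8/13·1 = 128/39 ≠ 1 ⇒ order 0.

0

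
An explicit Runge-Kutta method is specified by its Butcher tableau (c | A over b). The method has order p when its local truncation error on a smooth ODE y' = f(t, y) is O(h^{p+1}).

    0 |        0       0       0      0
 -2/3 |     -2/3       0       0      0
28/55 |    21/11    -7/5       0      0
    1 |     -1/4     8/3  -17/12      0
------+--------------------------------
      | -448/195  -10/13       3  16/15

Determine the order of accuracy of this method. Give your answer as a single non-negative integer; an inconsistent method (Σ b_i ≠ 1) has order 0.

b = (-448/195, -10/13, 3, 16/15)
c = (0, -2/3, 28/55, 1)
Ac = (0, 0, 14/15, -1237/495)
Σ b_i: (-448/195)·1 + (-10/13)·1 + 3·1 + 16/15·1 = 1 ✓
b·c: (-10/13)·(-2/3) + 3·28/55 + 16/15·1 = 6664/2145 ≠ 1/2 ⇒ order 1.

1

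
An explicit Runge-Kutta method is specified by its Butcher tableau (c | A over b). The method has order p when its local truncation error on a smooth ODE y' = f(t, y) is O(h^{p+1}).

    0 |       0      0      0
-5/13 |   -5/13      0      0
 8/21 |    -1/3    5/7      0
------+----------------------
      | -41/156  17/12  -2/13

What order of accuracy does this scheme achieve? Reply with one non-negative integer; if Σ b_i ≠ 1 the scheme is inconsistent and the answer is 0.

1

b = (-41/156, 17/12, -2/13)
c = (0, -5/13, 8/21)
Ac = (0, 0, -25/91)
Σ b_i: (-41/156)·1 + 17/12·1 + (-2/13)·1 = 1 ✓
b·c: 17/12·(-5/13) + (-2/13)·8/21 = -659/1092 ≠ 1/2 ⇒ order 1.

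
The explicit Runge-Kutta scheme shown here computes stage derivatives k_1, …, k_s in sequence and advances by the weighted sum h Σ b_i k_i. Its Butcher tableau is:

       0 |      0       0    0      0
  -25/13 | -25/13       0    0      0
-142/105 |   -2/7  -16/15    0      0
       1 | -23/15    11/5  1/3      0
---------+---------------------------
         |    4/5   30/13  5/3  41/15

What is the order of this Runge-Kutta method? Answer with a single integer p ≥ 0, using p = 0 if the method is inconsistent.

0

b = (4/5, 30/13, 5/3, 41/15)
c = (0, -25/13, -142/105, 1)
Ac = (0, 0, 80/39, -19171/4095)
Σ b_i: 4/5·1 + 30/13·1 + 5/3·1 + 41/15·1 = 488/65 ≠ 1 ⇒ order 0.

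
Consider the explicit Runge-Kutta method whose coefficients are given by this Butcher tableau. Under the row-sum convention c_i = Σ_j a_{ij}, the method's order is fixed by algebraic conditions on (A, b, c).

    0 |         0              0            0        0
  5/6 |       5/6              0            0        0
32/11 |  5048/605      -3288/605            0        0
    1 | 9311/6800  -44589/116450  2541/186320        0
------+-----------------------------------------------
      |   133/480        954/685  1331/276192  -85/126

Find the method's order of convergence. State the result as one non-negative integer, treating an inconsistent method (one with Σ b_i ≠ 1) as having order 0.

b = (133/480, 954/685, 1331/276192, -85/126)
c = (0, 5/6, 32/11, 1)
Ac = (0, 0, -548/121, -19/68)
Σ b_i: 133/480·1 + 954/685·1 + 1331/276192·1 + (-85/126)·1 = 1 ✓
b·c: 954/685·5/6 + 1331/276192·32/11 + (-85/126)·1 = 1/2 ✓
b·c²: 954/685·25/36 + 1331/276192·1024/121 + (-85/126)·1 = 1/3 ✓
b·Ac: 1331/276192·(-548/121) + (-85/126)·(-19/68) = 1/6 ✓
b·c³: 954/685·125/216 + 1331/276192·32768/1331 + (-85/126)·1 = 1/4 ✓
b·(c∘Ac): 1331/276192·(-17536/1331) + (-85/126)·(-19/68) = 1/8 ✓
b·Ac²: 1331/276192·(-1370/363) + (-85/126)·(-307/2040) = 1/12 ✓
b·A²c: (-85/126)·(-21/340) = 1/24 ✓; 4 stages ⇒ order 4.

4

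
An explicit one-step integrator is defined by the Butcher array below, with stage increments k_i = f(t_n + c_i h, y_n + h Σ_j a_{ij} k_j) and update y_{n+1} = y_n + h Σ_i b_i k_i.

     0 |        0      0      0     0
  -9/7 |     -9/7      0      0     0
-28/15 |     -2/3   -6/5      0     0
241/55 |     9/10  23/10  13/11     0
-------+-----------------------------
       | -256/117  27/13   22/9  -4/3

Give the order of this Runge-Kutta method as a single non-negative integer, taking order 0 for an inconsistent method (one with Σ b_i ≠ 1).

b = (-256/117, 27/13, 22/9, -4/3)
c = (0, -9/7, -28/15, 241/55)
Ac = (0, 0, 54/35, -11927/2310)
Σ b_i: (-256/117)·1 + 27/13·1 + 22/9·1 + (-4/3)·1 = 1 ✓
b·c: 27/13·(-9/7) + 22/9·(-28/15) + (-4/3)·241/55 = -1766987/135135 ≠ 1/2 ⇒ order 1.

1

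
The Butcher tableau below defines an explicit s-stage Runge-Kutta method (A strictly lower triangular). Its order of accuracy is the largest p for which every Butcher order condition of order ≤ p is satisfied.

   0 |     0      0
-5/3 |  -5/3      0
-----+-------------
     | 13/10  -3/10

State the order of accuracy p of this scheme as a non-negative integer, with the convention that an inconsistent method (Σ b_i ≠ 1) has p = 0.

2

b = (13/10, -3/10)
c = (0, -5/3)
Σ b_i: 13/10·1 + (-3/10)·1 = 1 ✓
b·c: (-3/10)·(-5/3) = 1/2 ✓; 2 stages ⇒ order 2.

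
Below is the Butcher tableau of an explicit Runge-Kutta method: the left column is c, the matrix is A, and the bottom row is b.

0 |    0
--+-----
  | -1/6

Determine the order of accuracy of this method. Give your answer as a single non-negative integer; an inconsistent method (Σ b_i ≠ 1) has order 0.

b = (-1/6)
c = (0)
Σ b_i: (-1/6)·1 = -1/6 ≠ 1 ⇒ order 0.

0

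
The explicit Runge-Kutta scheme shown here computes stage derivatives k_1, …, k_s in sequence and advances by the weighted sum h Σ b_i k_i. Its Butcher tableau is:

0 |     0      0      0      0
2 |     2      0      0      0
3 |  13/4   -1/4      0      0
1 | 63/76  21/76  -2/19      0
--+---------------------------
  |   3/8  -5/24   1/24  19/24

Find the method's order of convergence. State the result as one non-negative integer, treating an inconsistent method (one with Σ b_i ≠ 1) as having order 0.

4

b = (3/8, -5/24, 1/24, 19/24)
c = (0, 2, 3, 1)
Ac = (0, 0, -1/2, 9/38)
Σ b_i: 3/8·1 + (-5/24)·1 + 1/24·1 + 19/24·1 = 1 ✓
b·c: (-5/24)·2 + 1/24·3 + 19/24·1 = 1/2 ✓
b·c²: (-5/24)·4 + 1/24·9 + 19/24·1 = 1/3 ✓
b·Ac: 1/24·(-1/2) + 19/24·9/38 = 1/6 ✓
b·c³: (-5/24)·8 + 1/24·27 + 19/24·1 = 1/4 ✓
b·(c∘Ac): 1/24·(-3/2) + 19/24·9/38 = 1/8 ✓
b·Ac²: 1/24·(-1) + 19/24·3/19 = 1/12 ✓
b·A²c: 19/24·1/19 = 1/24 ✓; 4 stages ⇒ order 4.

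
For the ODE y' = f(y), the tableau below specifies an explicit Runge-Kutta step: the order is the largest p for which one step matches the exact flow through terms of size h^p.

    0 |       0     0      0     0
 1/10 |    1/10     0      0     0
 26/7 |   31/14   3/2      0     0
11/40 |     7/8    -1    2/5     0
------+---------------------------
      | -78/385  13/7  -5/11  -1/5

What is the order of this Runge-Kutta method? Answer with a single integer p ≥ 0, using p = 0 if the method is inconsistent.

1

b = (-78/385, 13/7, -5/11, -1/5)
c = (0, 1/10, 26/7, 11/40)
Ac = (0, 0, 3/20, 97/70)
Σ b_i: (-78/385)·1 + 13/7·1 + (-5/11)·1 + (-1/5)·1 = 1 ✓
b·c: 13/7·1/10 + (-5/11)·26/7 + (-1/5)·11/40 = -23987/15400 ≠ 1/2 ⇒ order 1.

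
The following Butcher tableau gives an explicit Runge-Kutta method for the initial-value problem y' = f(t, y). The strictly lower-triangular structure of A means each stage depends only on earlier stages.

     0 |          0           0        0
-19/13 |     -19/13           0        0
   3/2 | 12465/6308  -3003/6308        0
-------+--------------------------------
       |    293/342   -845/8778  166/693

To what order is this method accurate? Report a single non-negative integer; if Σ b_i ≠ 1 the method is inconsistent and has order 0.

b = (293/342, -845/8778, 166/693)
c = (0, -19/13, 3/2)
Ac = (0, 0, 231/332)
Σ b_i: 293/342·1 + (-845/8778)·1 + 166/693·1 = 1 ✓
b·c: (-845/8778)·(-19/13) + 166/693·3/2 = 1/2 ✓
b·c²: (-845/8778)·361/169 + 166/693·9/4 = 1/3 ✓
b·Ac: 166/693·231/332 = 1/6 ✓; 3 stages ⇒ order 3.

3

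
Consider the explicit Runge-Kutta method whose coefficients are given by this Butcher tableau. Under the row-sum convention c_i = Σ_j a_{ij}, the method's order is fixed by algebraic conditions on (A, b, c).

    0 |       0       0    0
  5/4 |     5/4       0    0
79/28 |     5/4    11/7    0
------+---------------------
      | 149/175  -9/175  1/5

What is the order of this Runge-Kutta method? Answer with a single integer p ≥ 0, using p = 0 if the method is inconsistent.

2

b = (149/175, -9/175, 1/5)
c = (0, 5/4, 79/28)
Ac = (0, 0, 55/28)
Σ b_i: 149/175·1 + (-9/175)·1 + 1/5·1 = 1 ✓
b·c: (-9/175)·5/4 + 1/5·79/28 = 1/2 ✓
b·c²: (-9/175)·25/16 + 1/5·6241/784 = 2963/1960 ≠ 1/3 ⇒ order 2.
b·Ac: 1/5·55/28 = 11/28 ≠ 1/6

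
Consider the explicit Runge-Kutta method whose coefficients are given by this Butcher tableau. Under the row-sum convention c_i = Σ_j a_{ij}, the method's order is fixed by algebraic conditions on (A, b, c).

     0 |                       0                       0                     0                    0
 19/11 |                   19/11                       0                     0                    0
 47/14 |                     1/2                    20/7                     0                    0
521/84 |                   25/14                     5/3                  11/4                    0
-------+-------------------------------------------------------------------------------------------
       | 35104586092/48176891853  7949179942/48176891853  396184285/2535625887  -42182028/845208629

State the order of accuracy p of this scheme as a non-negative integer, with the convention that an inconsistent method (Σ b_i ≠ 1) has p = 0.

3

b = (35104586092/48176891853, 7949179942/48176891853, 396184285/2535625887, -42182028/845208629)
c = (0, 19/11, 47/14, 521/84)
Ac = (0, 0, 380/77, 22381/1848)
Σ b_i: 35104586092/48176891853·1 + 7949179942/48176891853·1 + 396184285/2535625887·1 + (-42182028/845208629)·1 = 1 ✓
b·c: 7949179942/48176891853·19/11 + 396184285/2535625887·47/14 + (-42182028/845208629)·521/84 = 1/2 ✓
b·c²: 7949179942/48176891853·361/121 + 396184285/2535625887·2209/196 + (-42182028/845208629)·271441/7056 = 1/3 ✓
b·Ac: 396184285/2535625887·380/77 + (-42182028/845208629)·22381/1848 = 1/6 ✓
b·c³: 7949179942/48176891853·6859/1331 + 396184285/2535625887·103823/2744 + (-42182028/845208629)·141420761/592704 = -112526345248441/21867237649488 ≠ 1/4 ⇒ order 3.
b·(c∘Ac): 396184285/2535625887·8930/539 + (-42182028/845208629)·11660501/155232 = -258882169781/223135078056 ≠ 1/8
b·Ac²: 396184285/2535625887·7220/847 + (-42182028/845208629)·10235657/284592 = -361656850487/780972773196 ≠ 1/12
b·A²c: (-42182028/845208629)·95/7 = -572470380/845208629 ≠ 1/24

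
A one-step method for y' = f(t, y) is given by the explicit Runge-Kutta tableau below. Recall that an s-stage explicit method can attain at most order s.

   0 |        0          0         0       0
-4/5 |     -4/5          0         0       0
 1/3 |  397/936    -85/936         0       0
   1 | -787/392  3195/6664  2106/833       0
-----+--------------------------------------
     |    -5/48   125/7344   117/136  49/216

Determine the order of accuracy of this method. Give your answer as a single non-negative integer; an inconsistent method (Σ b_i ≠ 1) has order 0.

b = (-5/48, 125/7344, 117/136, 49/216)
c = (0, -4/5, 1/3, 1)
Ac = (0, 0, 17/234, 45/98)
Σ b_i: (-5/48)·1 + 125/7344·1 + 117/136·1 + 49/216·1 = 1 ✓
b·c: 125/7344·(-4/5) + 117/136·1/3 + 49/216·1 = 1/2 ✓
b·c²: 125/7344·16/25 + 117/136·1/9 + 49/216·1 = 1/3 ✓
b·Ac: 117/136·17/234 + 49/216·45/98 = 1/6 ✓
b·c³: 125/7344·(-64/125) + 117/136·1/27 + 49/216·1 = 1/4 ✓
b·(c∘Ac): 117/136·17/702 + 49/216·45/98 = 1/8 ✓
b·Ac²: 117/136·(-34/585) + 49/216·144/245 = 1/12 ✓
b·A²c: 49/216·9/49 = 1/24 ✓; 4 stages ⇒ order 4.

4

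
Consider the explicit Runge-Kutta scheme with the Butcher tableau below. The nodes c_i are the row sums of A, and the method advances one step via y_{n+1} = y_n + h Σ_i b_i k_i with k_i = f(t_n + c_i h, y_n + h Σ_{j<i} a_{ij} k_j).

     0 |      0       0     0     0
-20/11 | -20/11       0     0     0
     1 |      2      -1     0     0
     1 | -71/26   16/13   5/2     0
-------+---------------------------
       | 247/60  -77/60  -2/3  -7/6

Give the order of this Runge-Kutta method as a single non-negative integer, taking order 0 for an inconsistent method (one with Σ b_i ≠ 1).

2

b = (247/60, -77/60, -2/3, -7/6)
c = (0, -20/11, 1, 1)
Ac = (0, 0, 20/11, 75/286)
Σ b_i: 247/60·1 + (-77/60)·1 + (-2/3)·1 + (-7/6)·1 = 1 ✓
b·c: (-77/60)·(-20/11) + (-2/3)·1 + (-7/6)·1 = 1/2 ✓
b·c²: (-77/60)·400/121 + (-2/3)·1 + (-7/6)·1 = -401/66 ≠ 1/3 ⇒ order 2.
b·Ac: (-2/3)·20/11 + (-7/6)·75/286 = -2605/1716 ≠ 1/6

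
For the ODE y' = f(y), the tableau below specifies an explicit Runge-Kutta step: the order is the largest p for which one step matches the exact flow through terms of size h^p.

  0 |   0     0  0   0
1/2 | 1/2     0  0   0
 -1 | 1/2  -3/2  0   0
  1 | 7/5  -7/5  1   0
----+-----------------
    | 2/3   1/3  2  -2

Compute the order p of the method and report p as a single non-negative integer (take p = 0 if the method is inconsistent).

b = (2/3, 1/3, 2, -2)
c = (0, 1/2, -1, 1)
Ac = (0, 0, -3/4, -17/10)
Σ b_i: 2/3·1 + 1/3·1 + 2·1 + (-2)·1 = 1 ✓
b·c: 1/3·1/2 + 2·(-1) + (-2)·1 = -23/6 ≠ 1/2 ⇒ order 1.

1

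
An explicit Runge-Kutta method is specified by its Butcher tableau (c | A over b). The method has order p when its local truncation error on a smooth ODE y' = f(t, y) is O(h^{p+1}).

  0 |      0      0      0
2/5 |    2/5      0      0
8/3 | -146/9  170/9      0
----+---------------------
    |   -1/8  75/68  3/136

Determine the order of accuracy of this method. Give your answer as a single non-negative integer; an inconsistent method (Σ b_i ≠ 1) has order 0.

3

b = (-1/8, 75/68, 3/136)
c = (0, 2/5, 8/3)
Ac = (0, 0, 68/9)
Σ b_i: (-1/8)·1 + 75/68·1 + 3/136·1 = 1 ✓
b·c: 75/68·2/5 + 3/136·8/3 = 1/2 ✓
b·c²: 75/68·4/25 + 3/136·64/9 = 1/3 ✓
b·Ac: 3/136·68/9 = 1/6 ✓; 3 stages ⇒ order 3.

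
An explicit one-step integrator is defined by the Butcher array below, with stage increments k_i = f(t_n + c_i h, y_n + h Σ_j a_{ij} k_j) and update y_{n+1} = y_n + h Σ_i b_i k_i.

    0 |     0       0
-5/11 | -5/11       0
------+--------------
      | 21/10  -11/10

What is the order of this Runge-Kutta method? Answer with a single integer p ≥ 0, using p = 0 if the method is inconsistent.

b = (21/10, -11/10)
c = (0, -5/11)
Σ b_i: 21/10·1 + (-11/10)·1 = 1 ✓
b·c: (-11/10)·(-5/11) = 1/2 ✓; 2 stages ⇒ order 2.

2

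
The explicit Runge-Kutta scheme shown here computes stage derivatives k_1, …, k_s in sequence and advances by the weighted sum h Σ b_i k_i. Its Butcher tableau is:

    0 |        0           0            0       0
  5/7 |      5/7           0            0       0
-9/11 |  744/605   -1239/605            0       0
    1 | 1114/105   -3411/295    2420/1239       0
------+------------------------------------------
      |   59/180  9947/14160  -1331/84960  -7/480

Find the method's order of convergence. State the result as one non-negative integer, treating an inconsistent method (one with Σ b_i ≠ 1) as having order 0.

b = (59/180, 9947/14160, -1331/84960, -7/480)
c = (0, 5/7, -9/11, 1)
Ac = (0, 0, -177/121, -69/7)
Σ b_i: 59/180·1 + 9947/14160·1 + (-1331/84960)·1 + (-7/480)·1 = 1 ✓
b·c: 9947/14160·5/7 + (-1331/84960)·(-9/11) + (-7/480)·1 = 1/2 ✓
b·c²: 9947/14160·25/49 + (-1331/84960)·81/121 + (-7/480)·1 = 1/3 ✓
b·Ac: (-1331/84960)·(-177/121) + (-7/480)·(-69/7) = 1/6 ✓
b·c³: 9947/14160·125/343 + (-1331/84960)·(-729/1331) + (-7/480)·1 = 1/4 ✓
b·(c∘Ac): (-1331/84960)·1593/1331 + (-7/480)·(-69/7) = 1/8 ✓
b·Ac²: (-1331/84960)·(-885/847) + (-7/480)·(-225/49) = 1/12 ✓
b·A²c: (-7/480)·(-20/7) = 1/24 ✓; 4 stages ⇒ order 4.

4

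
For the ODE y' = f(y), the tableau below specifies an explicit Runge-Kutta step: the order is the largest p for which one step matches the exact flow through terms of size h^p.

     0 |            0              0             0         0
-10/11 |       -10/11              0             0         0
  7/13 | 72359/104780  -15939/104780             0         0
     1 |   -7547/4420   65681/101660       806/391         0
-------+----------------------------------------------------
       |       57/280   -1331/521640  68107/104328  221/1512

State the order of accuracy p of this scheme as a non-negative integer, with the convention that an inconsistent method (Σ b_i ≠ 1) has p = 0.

b = (57/280, -1331/521640, 68107/104328, 221/1512)
c = (0, -10/11, 7/13, 1)
Ac = (0, 0, 1449/10478, 231/442)
Σ b_i: 57/280·1 + (-1331/521640)·1 + 68107/104328·1 + 221/1512·1 = 1 ✓
b·c: (-1331/521640)·(-10/11) + 68107/104328·7/13 + 221/1512·1 = 1/2 ✓
b·c²: (-1331/521640)·100/121 + 68107/104328·49/169 + 221/1512·1 = 1/3 ✓
b·Ac: 68107/104328·1449/10478 + 221/1512·231/442 = 1/6 ✓
b·c³: (-1331/521640)·(-1000/1331) + 68107/104328·343/2197 + 221/1512·1 = 1/4 ✓
b·(c∘Ac): 68107/104328·10143/136214 + 221/1512·231/442 = 1/8 ✓
b·Ac²: 68107/104328·(-7245/57629) + 221/1512·2751/2431 = 1/12 ✓
b·A²c: 221/1512·63/221 = 1/24 ✓; 4 stages ⇒ order 4.

4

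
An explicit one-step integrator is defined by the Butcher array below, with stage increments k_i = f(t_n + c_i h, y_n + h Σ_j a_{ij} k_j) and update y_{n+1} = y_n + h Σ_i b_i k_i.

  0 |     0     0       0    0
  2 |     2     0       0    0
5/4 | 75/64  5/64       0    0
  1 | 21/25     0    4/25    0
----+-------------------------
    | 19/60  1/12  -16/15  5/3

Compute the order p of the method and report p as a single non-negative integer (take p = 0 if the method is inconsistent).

b = (19/60, 1/12, -16/15, 5/3)
c = (0, 2, 5/4, 1)
Ac = (0, 0, 5/32, 1/5)
Σ b_i: 19/60·1 + 1/12·1 + (-16/15)·1 + 5/3·1 = 1 ✓
b·c: 1/12·2 + (-16/15)·5/4 + 5/3·1 = 1/2 ✓
b·c²: 1/12·4 + (-16/15)·25/16 + 5/3·1 = 1/3 ✓
b·Ac: (-16/15)·5/32 + 5/3·1/5 = 1/6 ✓
b·c³: 1/12·8 + (-16/15)·125/64 + 5/3·1 = 1/4 ✓
b·(c∘Ac): (-16/15)·25/128 + 5/3·1/5 = 1/8 ✓
b·Ac²: (-16/15)·5/16 + 5/3·1/4 = 1/12 ✓
b·A²c: 5/3·1/40 = 1/24 ✓; 4 stages ⇒ order 4.

4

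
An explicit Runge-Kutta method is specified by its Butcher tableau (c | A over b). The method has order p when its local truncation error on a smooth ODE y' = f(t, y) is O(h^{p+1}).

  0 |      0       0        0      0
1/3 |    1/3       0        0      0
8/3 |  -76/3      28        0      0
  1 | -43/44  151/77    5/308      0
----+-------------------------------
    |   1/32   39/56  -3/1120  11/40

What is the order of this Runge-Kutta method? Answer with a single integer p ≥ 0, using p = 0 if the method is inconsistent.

4

b = (1/32, 39/56, -3/1120, 11/40)
c = (0, 1/3, 8/3, 1)
Ac = (0, 0, 28/3, 23/33)
Σ b_i: 1/32·1 + 39/56·1 + (-3/1120)·1 + 11/40·1 = 1 ✓
b·c: 39/56·1/3 + (-3/1120)·8/3 + 11/40·1 = 1/2 ✓
b·c²: 39/56·1/9 + (-3/1120)·64/9 + 11/40·1 = 1/3 ✓
b·Ac: (-3/1120)·28/3 + 11/40·23/33 = 1/6 ✓
b·c³: 39/56·1/27 + (-3/1120)·512/27 + 11/40·1 = 1/4 ✓
b·(c∘Ac): (-3/1120)·224/9 + 11/40·23/33 = 1/8 ✓
b·Ac²: (-3/1120)·28/9 + 11/40·1/3 = 1/12 ✓
b·A²c: 11/40·5/33 = 1/24 ✓; 4 stages ⇒ order 4.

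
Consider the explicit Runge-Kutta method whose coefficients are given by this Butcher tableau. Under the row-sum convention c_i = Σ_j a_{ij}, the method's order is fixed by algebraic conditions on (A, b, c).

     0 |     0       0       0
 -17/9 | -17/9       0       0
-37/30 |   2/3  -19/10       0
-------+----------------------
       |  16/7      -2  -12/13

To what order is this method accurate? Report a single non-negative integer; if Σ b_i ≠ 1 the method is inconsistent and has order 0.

0

b = (16/7, -2, -12/13)
c = (0, -17/9, -37/30)
Ac = (0, 0, 323/90)
Σ b_i: 16/7·1 + (-2)·1 + (-12/13)·1 = -58/91 ≠ 1 ⇒ order 0.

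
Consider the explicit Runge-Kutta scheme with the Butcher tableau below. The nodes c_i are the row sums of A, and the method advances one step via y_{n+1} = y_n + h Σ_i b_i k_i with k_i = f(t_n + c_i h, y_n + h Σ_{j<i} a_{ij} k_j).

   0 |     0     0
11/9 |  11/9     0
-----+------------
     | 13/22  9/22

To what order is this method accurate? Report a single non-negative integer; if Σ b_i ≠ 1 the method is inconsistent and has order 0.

2

b = (13/22, 9/22)
c = (0, 11/9)
Σ b_i: 13/22·1 + 9/22·1 = 1 ✓
b·c: 9/22·11/9 = 1/2 ✓; 2 stages ⇒ order 2.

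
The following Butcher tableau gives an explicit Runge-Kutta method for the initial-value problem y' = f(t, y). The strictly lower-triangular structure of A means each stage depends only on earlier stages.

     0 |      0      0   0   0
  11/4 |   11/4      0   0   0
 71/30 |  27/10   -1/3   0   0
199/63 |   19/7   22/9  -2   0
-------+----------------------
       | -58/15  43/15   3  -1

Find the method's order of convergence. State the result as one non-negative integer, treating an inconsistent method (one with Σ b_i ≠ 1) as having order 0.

1

b = (-58/15, 43/15, 3, -1)
c = (0, 11/4, 71/30, 199/63)
Ac = (0, 0, -11/12, 179/90)
Σ b_i: (-58/15)·1 + 43/15·1 + 3·1 + (-1)·1 = 1 ✓
b·c: 43/15·11/4 + 3·71/30 + (-1)·199/63 = 14899/1260 ≠ 1/2 ⇒ order 1.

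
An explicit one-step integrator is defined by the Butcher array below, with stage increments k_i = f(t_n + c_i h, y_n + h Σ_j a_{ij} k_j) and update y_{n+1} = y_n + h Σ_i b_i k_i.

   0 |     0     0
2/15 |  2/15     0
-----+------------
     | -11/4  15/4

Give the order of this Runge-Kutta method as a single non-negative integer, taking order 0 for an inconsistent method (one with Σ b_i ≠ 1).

b = (-11/4, 15/4)
c = (0, 2/15)
Σ b_i: (-11/4)·1 + 15/4·1 = 1 ✓
b·c: 15/4·2/15 = 1/2 ✓; 2 stages ⇒ order 2.

2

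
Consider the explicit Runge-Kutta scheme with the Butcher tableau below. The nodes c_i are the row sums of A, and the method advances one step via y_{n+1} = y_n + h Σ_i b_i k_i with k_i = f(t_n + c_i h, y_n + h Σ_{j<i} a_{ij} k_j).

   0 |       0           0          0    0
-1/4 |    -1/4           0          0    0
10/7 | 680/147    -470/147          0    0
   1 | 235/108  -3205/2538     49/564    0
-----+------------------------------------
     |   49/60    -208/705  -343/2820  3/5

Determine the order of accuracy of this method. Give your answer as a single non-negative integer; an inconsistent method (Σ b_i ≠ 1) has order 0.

4

b = (49/60, -208/705, -343/2820, 3/5)
c = (0, -1/4, 10/7, 1)
Ac = (0, 0, 235/294, 95/216)
Σ b_i: 49/60·1 + (-208/705)·1 + (-343/2820)·1 + 3/5·1 = 1 ✓
b·c: (-208/705)·(-1/4) + (-343/2820)·10/7 + 3/5·1 = 1/2 ✓
b·c²: (-208/705)·1/16 + (-343/2820)·100/49 + 3/5·1 = 1/3 ✓
b·Ac: (-343/2820)·235/294 + 3/5·95/216 = 1/6 ✓
b·c³: (-208/705)·(-1/64) + (-343/2820)·1000/343 + 3/5·1 = 1/4 ✓
b·(c∘Ac): (-343/2820)·1175/1029 + 3/5·95/216 = 1/8 ✓
b·Ac²: (-343/2820)·(-235/1176) + 3/5·85/864 = 1/12 ✓
b·A²c: 3/5·5/72 = 1/24 ✓; 4 stages ⇒ order 4.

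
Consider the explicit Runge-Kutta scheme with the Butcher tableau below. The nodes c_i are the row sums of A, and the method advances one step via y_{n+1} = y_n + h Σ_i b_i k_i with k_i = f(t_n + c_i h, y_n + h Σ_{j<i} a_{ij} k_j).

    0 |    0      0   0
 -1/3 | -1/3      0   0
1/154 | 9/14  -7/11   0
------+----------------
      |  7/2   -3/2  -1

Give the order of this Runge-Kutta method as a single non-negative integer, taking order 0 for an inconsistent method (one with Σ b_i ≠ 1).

1

b = (7/2, -3/2, -1)
c = (0, -1/3, 1/154)
Ac = (0, 0, 7/33)
Σ b_i: 7/2·1 + (-3/2)·1 + (-1)·1 = 1 ✓
b·c: (-3/2)·(-1/3) + (-1)·1/154 = 38/77 ≠ 1/2 ⇒ order 1.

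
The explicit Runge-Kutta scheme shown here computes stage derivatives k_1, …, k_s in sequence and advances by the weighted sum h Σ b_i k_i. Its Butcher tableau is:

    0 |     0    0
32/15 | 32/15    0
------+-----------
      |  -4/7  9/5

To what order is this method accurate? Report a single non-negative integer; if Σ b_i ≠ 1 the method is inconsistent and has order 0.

0

b = (-4/7, 9/5)
c = (0, 32/15)
Σ b_i: (-4/7)·1 + 9/5·1 = 43/35 ≠ 1 ⇒ order 0.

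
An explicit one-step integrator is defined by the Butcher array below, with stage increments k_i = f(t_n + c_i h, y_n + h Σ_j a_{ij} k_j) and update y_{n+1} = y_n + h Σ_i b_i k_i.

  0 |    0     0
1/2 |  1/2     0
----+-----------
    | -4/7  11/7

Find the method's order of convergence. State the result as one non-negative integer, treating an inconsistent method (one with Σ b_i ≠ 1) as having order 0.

1

b = (-4/7, 11/7)
c = (0, 1/2)
Σ b_i: (-4/7)·1 + 11/7·1 = 1 ✓
b·c: 11/7·1/2 = 11/14 ≠ 1/2 ⇒ order 1.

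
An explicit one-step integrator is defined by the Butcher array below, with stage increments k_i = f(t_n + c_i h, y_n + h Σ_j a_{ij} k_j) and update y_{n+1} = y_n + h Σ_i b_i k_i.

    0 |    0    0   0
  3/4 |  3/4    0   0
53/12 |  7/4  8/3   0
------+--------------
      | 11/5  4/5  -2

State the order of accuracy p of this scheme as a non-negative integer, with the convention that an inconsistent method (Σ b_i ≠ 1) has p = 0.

b = (11/5, 4/5, -2)
c = (0, 3/4, 53/12)
Ac = (0, 0, 2)
Σ b_i: 11/5·1 + 4/5·1 + (-2)·1 = 1 ✓
b·c: 4/5·3/4 + (-2)·53/12 = -247/30 ≠ 1/2 ⇒ order 1.

1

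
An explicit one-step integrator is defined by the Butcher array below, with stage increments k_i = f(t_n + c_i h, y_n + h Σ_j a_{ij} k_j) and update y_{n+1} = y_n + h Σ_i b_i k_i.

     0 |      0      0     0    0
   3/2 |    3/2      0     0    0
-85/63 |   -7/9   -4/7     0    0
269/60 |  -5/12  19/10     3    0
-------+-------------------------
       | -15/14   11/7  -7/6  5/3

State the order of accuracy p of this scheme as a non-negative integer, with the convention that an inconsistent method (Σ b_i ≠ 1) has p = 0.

b = (-15/14, 11/7, -7/6, 5/3)
c = (0, 3/2, -85/63, 269/60)
Ac = (0, 0, -6/7, -503/420)
Σ b_i: (-15/14)·1 + 11/7·1 + (-7/6)·1 + 5/3·1 = 1 ✓
b·c: 11/7·3/2 + (-7/6)·(-85/63) + 5/3·269/60 = 8621/756 ≠ 1/2 ⇒ order 1.

1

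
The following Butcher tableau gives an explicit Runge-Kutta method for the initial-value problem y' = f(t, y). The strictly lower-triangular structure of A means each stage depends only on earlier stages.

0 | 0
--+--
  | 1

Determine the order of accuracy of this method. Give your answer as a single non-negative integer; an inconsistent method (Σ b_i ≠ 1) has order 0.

1

b = (1)
c = (0)
Σ b_i: 1·1 = 1 ✓; 1 stage ⇒ order 1.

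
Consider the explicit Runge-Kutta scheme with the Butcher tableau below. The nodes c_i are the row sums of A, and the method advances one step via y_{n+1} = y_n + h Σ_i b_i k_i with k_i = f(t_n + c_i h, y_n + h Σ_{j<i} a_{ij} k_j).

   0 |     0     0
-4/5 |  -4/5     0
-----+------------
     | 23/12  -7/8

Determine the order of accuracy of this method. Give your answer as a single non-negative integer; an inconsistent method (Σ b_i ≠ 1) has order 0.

b = (23/12, -7/8)
c = (0, -4/5)
Σ b_i: 23/12·1 + (-7/8)·1 = 25/24 ≠ 1 ⇒ order 0.

0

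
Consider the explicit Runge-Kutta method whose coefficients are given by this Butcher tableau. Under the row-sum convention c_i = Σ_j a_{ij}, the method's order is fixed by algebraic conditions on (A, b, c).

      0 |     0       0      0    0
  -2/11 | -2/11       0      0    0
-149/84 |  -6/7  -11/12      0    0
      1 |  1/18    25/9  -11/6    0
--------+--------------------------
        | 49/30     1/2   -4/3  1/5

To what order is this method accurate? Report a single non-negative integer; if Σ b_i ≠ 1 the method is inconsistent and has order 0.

b = (49/30, 1/2, -4/3, 1/5)
c = (0, -2/11, -149/84, 1)
Ac = (0, 0, 1/6, 15229/5544)
Σ b_i: 49/30·1 + 1/2·1 + (-4/3)·1 + 1/5·1 = 1 ✓
b·c: 1/2·(-2/11) + (-4/3)·(-149/84) + 1/5·1 = 8573/3465 ≠ 1/2 ⇒ order 1.

1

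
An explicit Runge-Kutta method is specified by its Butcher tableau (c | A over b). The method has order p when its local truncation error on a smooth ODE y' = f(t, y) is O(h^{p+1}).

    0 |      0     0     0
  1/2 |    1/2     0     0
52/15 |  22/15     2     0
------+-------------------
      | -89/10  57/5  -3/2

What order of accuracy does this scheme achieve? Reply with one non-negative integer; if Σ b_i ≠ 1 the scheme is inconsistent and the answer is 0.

b = (-89/10, 57/5, -3/2)
c = (0, 1/2, 52/15)
Ac = (0, 0, 1)
Σ b_i: (-89/10)·1 + 57/5·1 + (-3/2)·1 = 1 ✓
b·c: 57/5·1/2 + (-3/2)·52/15 = 1/2 ✓
b·c²: 57/5·1/4 + (-3/2)·2704/225 = -4553/300 ≠ 1/3 ⇒ order 2.
b·Ac: (-3/2)·1 = -3/2 ≠ 1/6

2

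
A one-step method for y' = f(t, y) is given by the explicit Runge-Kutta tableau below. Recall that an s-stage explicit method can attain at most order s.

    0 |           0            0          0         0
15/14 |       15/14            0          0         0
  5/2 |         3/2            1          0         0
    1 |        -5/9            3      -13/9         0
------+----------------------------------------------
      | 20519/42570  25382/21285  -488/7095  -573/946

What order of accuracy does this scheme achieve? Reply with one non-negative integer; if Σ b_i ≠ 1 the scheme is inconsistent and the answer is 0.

b = (20519/42570, 25382/21285, -488/7095, -573/946)
c = (0, 15/14, 5/2, 1)
Ac = (0, 0, 15/14, -25/63)
Σ b_i: 20519/42570·1 + 25382/21285·1 + (-488/7095)·1 + (-573/946)·1 = 1 ✓
b·c: 25382/21285·15/14 + (-488/7095)·5/2 + (-573/946)·1 = 1/2 ✓
b·c²: 25382/21285·225/196 + (-488/7095)·25/4 + (-573/946)·1 = 1/3 ✓
b·Ac: (-488/7095)·15/14 + (-573/946)·(-25/63) = 1/6 ✓
b·c³: 25382/21285·3375/2744 + (-488/7095)·125/8 + (-573/946)·1 = -1213/5676 ≠ 1/4 ⇒ order 3.
b·(c∘Ac): (-488/7095)·75/28 + (-573/946)·(-25/63) = 1115/19866 ≠ 1/8
b·Ac²: (-488/7095)·225/196 + (-573/946)·(-4925/882) = 131245/39732 ≠ 1/12
b·A²c: (-573/946)·(-65/42) = 12415/13244 ≠ 1/24

3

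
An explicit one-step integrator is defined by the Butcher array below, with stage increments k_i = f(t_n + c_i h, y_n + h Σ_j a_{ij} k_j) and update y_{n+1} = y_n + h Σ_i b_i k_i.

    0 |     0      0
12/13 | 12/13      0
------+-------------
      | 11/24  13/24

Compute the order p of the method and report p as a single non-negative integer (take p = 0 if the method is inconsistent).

2

b = (11/24, 13/24)
c = (0, 12/13)
Σ b_i: 11/24·1 + 13/24·1 = 1 ✓
b·c: 13/24·12/13 = 1/2 ✓; 2 stages ⇒ order 2.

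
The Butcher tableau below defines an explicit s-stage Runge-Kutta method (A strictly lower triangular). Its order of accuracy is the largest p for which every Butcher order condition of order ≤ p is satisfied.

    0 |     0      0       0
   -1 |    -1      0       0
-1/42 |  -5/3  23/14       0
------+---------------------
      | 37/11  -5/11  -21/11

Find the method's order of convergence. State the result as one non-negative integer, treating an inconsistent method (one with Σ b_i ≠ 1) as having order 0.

2

b = (37/11, -5/11, -21/11)
c = (0, -1, -1/42)
Ac = (0, 0, -23/14)
Σ b_i: 37/11·1 + (-5/11)·1 + (-21/11)·1 = 1 ✓
b·c: (-5/11)·(-1) + (-21/11)·(-1/42) = 1/2 ✓
b·c²: (-5/11)·1 + (-21/11)·1/1764 = -421/924 ≠ 1/3 ⇒ order 2.
b·Ac: (-21/11)·(-23/14) = 69/22 ≠ 1/6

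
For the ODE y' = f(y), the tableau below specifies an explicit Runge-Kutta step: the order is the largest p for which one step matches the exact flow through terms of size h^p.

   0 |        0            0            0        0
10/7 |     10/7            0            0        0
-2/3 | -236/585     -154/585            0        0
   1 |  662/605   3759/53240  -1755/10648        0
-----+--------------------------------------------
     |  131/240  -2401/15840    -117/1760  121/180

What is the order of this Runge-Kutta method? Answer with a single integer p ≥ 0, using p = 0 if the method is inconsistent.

b = (131/240, -2401/15840, -117/1760, 121/180)
c = (0, 10/7, -2/3, 1)
Ac = (0, 0, -44/117, 51/242)
Σ b_i: 131/240·1 + (-2401/15840)·1 + (-117/1760)·1 + 121/180·1 = 1 ✓
b·c: (-2401/15840)·10/7 + (-117/1760)·(-2/3) + 121/180·1 = 1/2 ✓
b·c²: (-2401/15840)·100/49 + (-117/1760)·4/9 + 121/180·1 = 1/3 ✓
b·Ac: (-117/1760)·(-44/117) + 121/180·51/242 = 1/6 ✓
b·c³: (-2401/15840)·1000/343 + (-117/1760)·(-8/27) + 121/180·1 = 1/4 ✓
b·(c∘Ac): (-117/1760)·88/351 + 121/180·51/242 = 1/8 ✓
b·Ac²: (-117/1760)·(-440/819) + 121/180·60/847 = 1/12 ✓
b·A²c: 121/180·15/242 = 1/24 ✓; 4 stages ⇒ order 4.

4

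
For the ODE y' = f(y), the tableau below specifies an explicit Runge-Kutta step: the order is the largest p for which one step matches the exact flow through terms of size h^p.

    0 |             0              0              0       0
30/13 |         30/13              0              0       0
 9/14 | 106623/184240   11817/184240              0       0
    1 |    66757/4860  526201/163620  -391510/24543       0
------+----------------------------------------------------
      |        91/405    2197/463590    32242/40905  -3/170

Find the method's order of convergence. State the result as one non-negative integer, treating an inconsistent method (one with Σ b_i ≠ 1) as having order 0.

b = (91/405, 2197/463590, 32242/40905, -3/170)
c = (0, 30/13, 9/14, 1)
Ac = (0, 0, 2727/18424, -17/6)
Σ b_i: 91/405·1 + 2197/463590·1 + 32242/40905·1 + (-3/170)·1 = 1 ✓
b·c: 2197/463590·30/13 + 32242/40905·9/14 + (-3/170)·1 = 1/2 ✓
b·c²: 2197/463590·900/169 + 32242/40905·81/196 + (-3/170)·1 = 1/3 ✓
b·Ac: 32242/40905·2727/18424 + (-3/170)·(-17/6) = 1/6 ✓
b·c³: 2197/463590·27000/2197 + 32242/40905·729/2744 + (-3/170)·1 = 1/4 ✓
b·(c∘Ac): 32242/40905·24543/257936 + (-3/170)·(-17/6) = 1/8 ✓
b·Ac²: 32242/40905·40905/119756 + (-3/170)·2465/234 = 1/12 ✓
b·A²c: (-3/170)·(-85/36) = 1/24 ✓; 4 stages ⇒ order 4.

4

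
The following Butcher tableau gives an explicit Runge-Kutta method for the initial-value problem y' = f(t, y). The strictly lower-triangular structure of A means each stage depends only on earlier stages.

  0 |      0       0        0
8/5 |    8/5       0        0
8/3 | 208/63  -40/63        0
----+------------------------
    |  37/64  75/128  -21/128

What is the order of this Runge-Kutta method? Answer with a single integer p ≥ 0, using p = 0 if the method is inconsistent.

3

b = (37/64, 75/128, -21/128)
c = (0, 8/5, 8/3)
Ac = (0, 0, -64/63)
Σ b_i: 37/64·1 + 75/128·1 + (-21/128)·1 = 1 ✓
b·c: 75/128·8/5 + (-21/128)·8/3 = 1/2 ✓
b·c²: 75/128·64/25 + (-21/128)·64/9 = 1/3 ✓
b·Ac: (-21/128)·(-64/63) = 1/6 ✓; 3 stages ⇒ order 3.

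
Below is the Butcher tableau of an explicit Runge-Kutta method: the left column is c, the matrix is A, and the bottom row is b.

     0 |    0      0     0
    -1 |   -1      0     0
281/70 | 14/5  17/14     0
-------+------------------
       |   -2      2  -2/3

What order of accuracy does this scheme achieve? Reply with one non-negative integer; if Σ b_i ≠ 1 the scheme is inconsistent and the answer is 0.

0

b = (-2, 2, -2/3)
c = (0, -1, 281/70)
Ac = (0, 0, -17/14)
Σ b_i: (-2)·1 + 2·1 + (-2/3)·1 = -2/3 ≠ 1 ⇒ order 0.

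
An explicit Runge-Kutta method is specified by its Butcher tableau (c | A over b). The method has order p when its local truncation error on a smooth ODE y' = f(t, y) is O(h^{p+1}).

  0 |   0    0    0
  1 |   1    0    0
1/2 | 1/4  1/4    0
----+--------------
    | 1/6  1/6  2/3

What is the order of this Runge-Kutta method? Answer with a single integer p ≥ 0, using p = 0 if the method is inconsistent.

3

b = (1/6, 1/6, 2/3)
c = (0, 1, 1/2)
Ac = (0, 0, 1/4)
Σ b_i: 1/6·1 + 1/6·1 + 2/3·1 = 1 ✓
b·c: 1/6·1 + 2/3·1/2 = 1/2 ✓
b·c²: 1/6·1 + 2/3·1/4 = 1/3 ✓
b·Ac: 2/3·1/4 = 1/6 ✓; 3 stages ⇒ order 3.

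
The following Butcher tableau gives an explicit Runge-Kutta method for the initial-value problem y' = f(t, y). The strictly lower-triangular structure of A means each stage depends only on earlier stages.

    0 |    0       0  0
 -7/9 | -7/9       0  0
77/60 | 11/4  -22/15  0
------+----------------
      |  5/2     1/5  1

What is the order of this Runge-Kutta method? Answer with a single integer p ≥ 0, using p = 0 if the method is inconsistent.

b = (5/2, 1/5, 1)
c = (0, -7/9, 77/60)
Ac = (0, 0, 154/135)
Σ b_i: 5/2·1 + 1/5·1 + 1·1 = 37/10 ≠ 1 ⇒ order 0.

0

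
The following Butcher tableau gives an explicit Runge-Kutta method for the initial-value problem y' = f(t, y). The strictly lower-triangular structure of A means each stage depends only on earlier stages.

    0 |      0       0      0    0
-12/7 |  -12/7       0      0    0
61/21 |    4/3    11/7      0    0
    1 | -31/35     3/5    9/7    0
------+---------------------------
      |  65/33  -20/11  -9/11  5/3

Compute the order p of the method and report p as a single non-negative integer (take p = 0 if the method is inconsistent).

1

b = (65/33, -20/11, -9/11, 5/3)
c = (0, -12/7, 61/21, 1)
Ac = (0, 0, -132/49, 663/245)
Σ b_i: 65/33·1 + (-20/11)·1 + (-9/11)·1 + 5/3·1 = 1 ✓
b·c: (-20/11)·(-12/7) + (-9/11)·61/21 + 5/3·1 = 556/231 ≠ 1/2 ⇒ order 1.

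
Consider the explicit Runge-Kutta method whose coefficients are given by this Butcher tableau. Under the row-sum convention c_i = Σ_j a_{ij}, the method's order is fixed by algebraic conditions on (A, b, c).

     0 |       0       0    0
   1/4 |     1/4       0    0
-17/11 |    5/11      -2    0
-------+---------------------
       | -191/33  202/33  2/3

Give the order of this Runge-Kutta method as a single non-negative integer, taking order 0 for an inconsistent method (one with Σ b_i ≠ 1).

2

b = (-191/33, 202/33, 2/3)
c = (0, 1/4, -17/11)
Ac = (0, 0, -1/2)
Σ b_i: (-191/33)·1 + 202/33·1 + 2/3·1 = 1 ✓
b·c: 202/33·1/4 + 2/3·(-17/11) = 1/2 ✓
b·c²: 202/33·1/16 + 2/3·289/121 = 5735/2904 ≠ 1/3 ⇒ order 2.
b·Ac: 2/3·(-1/2) = -1/3 ≠ 1/6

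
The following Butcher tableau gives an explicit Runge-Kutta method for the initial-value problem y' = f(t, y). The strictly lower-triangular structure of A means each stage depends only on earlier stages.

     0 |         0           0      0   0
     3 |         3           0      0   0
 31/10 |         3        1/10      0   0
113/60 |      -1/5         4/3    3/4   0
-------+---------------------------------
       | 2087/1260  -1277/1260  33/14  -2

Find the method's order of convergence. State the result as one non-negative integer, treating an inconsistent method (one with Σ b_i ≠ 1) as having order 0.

b = (2087/1260, -1277/1260, 33/14, -2)
c = (0, 3, 31/10, 113/60)
Ac = (0, 0, 3/10, 253/40)
Σ b_i: 2087/1260·1 + (-1277/1260)·1 + 33/14·1 + (-2)·1 = 1 ✓
b·c: (-1277/1260)·3 + 33/14·31/10 + (-2)·113/60 = 1/2 ✓
b·c²: (-1277/1260)·9 + 33/14·961/100 + (-2)·12769/3600 = 10138/1575 ≠ 1/3 ⇒ order 2.
b·Ac: 33/14·3/10 + (-2)·253/40 = -418/35 ≠ 1/6

2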